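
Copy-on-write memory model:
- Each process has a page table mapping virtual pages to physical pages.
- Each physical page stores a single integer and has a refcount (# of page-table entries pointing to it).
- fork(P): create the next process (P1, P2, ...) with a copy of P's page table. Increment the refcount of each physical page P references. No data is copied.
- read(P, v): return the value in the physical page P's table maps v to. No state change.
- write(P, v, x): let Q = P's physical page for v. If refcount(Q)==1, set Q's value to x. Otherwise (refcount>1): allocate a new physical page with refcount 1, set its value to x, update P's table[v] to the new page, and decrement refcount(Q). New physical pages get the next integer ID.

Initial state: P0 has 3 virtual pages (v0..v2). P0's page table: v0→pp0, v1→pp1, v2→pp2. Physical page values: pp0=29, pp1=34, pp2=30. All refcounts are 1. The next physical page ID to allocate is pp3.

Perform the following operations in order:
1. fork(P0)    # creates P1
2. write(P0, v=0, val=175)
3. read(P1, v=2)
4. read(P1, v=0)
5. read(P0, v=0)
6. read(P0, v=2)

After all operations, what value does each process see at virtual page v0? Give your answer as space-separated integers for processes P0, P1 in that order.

Answer: 175 29

Derivation:
Op 1: fork(P0) -> P1. 3 ppages; refcounts: pp0:2 pp1:2 pp2:2
Op 2: write(P0, v0, 175). refcount(pp0)=2>1 -> COPY to pp3. 4 ppages; refcounts: pp0:1 pp1:2 pp2:2 pp3:1
Op 3: read(P1, v2) -> 30. No state change.
Op 4: read(P1, v0) -> 29. No state change.
Op 5: read(P0, v0) -> 175. No state change.
Op 6: read(P0, v2) -> 30. No state change.
P0: v0 -> pp3 = 175
P1: v0 -> pp0 = 29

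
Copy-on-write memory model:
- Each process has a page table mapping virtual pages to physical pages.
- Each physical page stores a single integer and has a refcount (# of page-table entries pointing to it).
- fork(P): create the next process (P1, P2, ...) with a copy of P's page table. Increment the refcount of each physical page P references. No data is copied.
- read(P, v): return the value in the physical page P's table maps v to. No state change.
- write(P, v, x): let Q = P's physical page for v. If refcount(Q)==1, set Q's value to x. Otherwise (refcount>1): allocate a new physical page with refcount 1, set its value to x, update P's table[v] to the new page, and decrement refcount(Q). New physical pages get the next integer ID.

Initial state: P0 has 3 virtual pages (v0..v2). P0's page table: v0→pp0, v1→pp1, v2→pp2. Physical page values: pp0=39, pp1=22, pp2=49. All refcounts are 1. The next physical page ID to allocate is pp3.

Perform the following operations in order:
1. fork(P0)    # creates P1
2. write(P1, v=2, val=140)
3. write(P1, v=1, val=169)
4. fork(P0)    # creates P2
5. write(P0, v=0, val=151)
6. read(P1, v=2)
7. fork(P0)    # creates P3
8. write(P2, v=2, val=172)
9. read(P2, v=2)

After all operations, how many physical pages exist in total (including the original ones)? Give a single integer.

Answer: 7

Derivation:
Op 1: fork(P0) -> P1. 3 ppages; refcounts: pp0:2 pp1:2 pp2:2
Op 2: write(P1, v2, 140). refcount(pp2)=2>1 -> COPY to pp3. 4 ppages; refcounts: pp0:2 pp1:2 pp2:1 pp3:1
Op 3: write(P1, v1, 169). refcount(pp1)=2>1 -> COPY to pp4. 5 ppages; refcounts: pp0:2 pp1:1 pp2:1 pp3:1 pp4:1
Op 4: fork(P0) -> P2. 5 ppages; refcounts: pp0:3 pp1:2 pp2:2 pp3:1 pp4:1
Op 5: write(P0, v0, 151). refcount(pp0)=3>1 -> COPY to pp5. 6 ppages; refcounts: pp0:2 pp1:2 pp2:2 pp3:1 pp4:1 pp5:1
Op 6: read(P1, v2) -> 140. No state change.
Op 7: fork(P0) -> P3. 6 ppages; refcounts: pp0:2 pp1:3 pp2:3 pp3:1 pp4:1 pp5:2
Op 8: write(P2, v2, 172). refcount(pp2)=3>1 -> COPY to pp6. 7 ppages; refcounts: pp0:2 pp1:3 pp2:2 pp3:1 pp4:1 pp5:2 pp6:1
Op 9: read(P2, v2) -> 172. No state change.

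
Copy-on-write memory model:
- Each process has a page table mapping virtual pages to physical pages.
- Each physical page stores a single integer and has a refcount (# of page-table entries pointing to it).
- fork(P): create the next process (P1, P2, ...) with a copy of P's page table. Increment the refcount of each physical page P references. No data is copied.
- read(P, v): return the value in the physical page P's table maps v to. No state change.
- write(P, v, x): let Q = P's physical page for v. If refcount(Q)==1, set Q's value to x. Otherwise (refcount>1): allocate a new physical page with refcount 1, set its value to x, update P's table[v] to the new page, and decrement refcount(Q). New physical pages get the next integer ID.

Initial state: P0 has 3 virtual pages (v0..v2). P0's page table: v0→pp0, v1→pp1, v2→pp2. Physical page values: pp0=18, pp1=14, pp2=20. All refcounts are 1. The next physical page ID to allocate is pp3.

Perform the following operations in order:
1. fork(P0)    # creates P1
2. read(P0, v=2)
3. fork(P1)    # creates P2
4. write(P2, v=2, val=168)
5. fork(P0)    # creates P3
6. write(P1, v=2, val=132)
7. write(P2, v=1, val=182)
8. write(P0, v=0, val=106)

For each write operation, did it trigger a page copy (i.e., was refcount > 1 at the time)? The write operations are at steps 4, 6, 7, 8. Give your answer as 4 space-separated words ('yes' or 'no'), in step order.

Op 1: fork(P0) -> P1. 3 ppages; refcounts: pp0:2 pp1:2 pp2:2
Op 2: read(P0, v2) -> 20. No state change.
Op 3: fork(P1) -> P2. 3 ppages; refcounts: pp0:3 pp1:3 pp2:3
Op 4: write(P2, v2, 168). refcount(pp2)=3>1 -> COPY to pp3. 4 ppages; refcounts: pp0:3 pp1:3 pp2:2 pp3:1
Op 5: fork(P0) -> P3. 4 ppages; refcounts: pp0:4 pp1:4 pp2:3 pp3:1
Op 6: write(P1, v2, 132). refcount(pp2)=3>1 -> COPY to pp4. 5 ppages; refcounts: pp0:4 pp1:4 pp2:2 pp3:1 pp4:1
Op 7: write(P2, v1, 182). refcount(pp1)=4>1 -> COPY to pp5. 6 ppages; refcounts: pp0:4 pp1:3 pp2:2 pp3:1 pp4:1 pp5:1
Op 8: write(P0, v0, 106). refcount(pp0)=4>1 -> COPY to pp6. 7 ppages; refcounts: pp0:3 pp1:3 pp2:2 pp3:1 pp4:1 pp5:1 pp6:1

yes yes yes yes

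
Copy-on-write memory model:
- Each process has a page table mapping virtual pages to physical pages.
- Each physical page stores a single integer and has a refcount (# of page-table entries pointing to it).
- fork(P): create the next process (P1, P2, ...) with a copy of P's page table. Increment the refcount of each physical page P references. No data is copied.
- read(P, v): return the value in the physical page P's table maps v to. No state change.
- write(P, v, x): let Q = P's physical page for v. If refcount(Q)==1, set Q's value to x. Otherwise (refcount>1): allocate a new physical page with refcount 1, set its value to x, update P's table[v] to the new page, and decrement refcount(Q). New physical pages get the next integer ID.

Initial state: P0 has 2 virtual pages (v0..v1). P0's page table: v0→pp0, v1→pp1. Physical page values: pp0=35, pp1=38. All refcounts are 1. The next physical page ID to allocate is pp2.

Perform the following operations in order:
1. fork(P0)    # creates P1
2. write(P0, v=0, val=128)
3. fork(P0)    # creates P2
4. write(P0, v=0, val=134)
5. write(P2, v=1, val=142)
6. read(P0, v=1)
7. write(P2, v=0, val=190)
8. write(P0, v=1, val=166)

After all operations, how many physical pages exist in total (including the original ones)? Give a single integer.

Answer: 6

Derivation:
Op 1: fork(P0) -> P1. 2 ppages; refcounts: pp0:2 pp1:2
Op 2: write(P0, v0, 128). refcount(pp0)=2>1 -> COPY to pp2. 3 ppages; refcounts: pp0:1 pp1:2 pp2:1
Op 3: fork(P0) -> P2. 3 ppages; refcounts: pp0:1 pp1:3 pp2:2
Op 4: write(P0, v0, 134). refcount(pp2)=2>1 -> COPY to pp3. 4 ppages; refcounts: pp0:1 pp1:3 pp2:1 pp3:1
Op 5: write(P2, v1, 142). refcount(pp1)=3>1 -> COPY to pp4. 5 ppages; refcounts: pp0:1 pp1:2 pp2:1 pp3:1 pp4:1
Op 6: read(P0, v1) -> 38. No state change.
Op 7: write(P2, v0, 190). refcount(pp2)=1 -> write in place. 5 ppages; refcounts: pp0:1 pp1:2 pp2:1 pp3:1 pp4:1
Op 8: write(P0, v1, 166). refcount(pp1)=2>1 -> COPY to pp5. 6 ppages; refcounts: pp0:1 pp1:1 pp2:1 pp3:1 pp4:1 pp5:1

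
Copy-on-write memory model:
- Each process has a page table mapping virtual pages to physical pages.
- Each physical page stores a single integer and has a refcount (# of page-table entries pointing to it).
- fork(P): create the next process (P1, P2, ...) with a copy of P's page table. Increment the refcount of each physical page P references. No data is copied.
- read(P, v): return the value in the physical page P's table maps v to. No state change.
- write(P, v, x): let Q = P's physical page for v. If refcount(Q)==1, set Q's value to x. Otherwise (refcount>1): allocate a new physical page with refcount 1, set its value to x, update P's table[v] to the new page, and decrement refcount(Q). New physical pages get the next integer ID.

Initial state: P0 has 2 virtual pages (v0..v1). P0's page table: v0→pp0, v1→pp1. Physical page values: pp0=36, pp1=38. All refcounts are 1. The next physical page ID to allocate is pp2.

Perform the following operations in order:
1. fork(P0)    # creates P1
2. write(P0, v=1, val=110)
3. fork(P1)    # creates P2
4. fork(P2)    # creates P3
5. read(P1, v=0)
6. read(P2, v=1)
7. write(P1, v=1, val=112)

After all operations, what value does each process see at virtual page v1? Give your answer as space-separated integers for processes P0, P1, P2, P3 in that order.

Answer: 110 112 38 38

Derivation:
Op 1: fork(P0) -> P1. 2 ppages; refcounts: pp0:2 pp1:2
Op 2: write(P0, v1, 110). refcount(pp1)=2>1 -> COPY to pp2. 3 ppages; refcounts: pp0:2 pp1:1 pp2:1
Op 3: fork(P1) -> P2. 3 ppages; refcounts: pp0:3 pp1:2 pp2:1
Op 4: fork(P2) -> P3. 3 ppages; refcounts: pp0:4 pp1:3 pp2:1
Op 5: read(P1, v0) -> 36. No state change.
Op 6: read(P2, v1) -> 38. No state change.
Op 7: write(P1, v1, 112). refcount(pp1)=3>1 -> COPY to pp3. 4 ppages; refcounts: pp0:4 pp1:2 pp2:1 pp3:1
P0: v1 -> pp2 = 110
P1: v1 -> pp3 = 112
P2: v1 -> pp1 = 38
P3: v1 -> pp1 = 38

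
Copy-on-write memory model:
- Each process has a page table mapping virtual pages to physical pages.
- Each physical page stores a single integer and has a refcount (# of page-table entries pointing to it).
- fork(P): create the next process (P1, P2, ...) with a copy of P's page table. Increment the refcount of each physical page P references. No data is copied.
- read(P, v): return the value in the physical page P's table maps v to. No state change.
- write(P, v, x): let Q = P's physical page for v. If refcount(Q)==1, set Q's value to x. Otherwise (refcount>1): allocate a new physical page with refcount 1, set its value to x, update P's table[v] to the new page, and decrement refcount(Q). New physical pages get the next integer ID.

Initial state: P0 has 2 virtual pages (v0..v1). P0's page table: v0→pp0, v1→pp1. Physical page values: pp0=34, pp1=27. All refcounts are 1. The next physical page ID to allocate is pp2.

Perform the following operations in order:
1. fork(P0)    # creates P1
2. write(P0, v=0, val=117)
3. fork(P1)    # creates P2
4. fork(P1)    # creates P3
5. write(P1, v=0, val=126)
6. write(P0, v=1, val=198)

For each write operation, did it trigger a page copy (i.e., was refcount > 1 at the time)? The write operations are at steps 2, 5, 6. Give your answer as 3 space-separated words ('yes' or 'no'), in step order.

Op 1: fork(P0) -> P1. 2 ppages; refcounts: pp0:2 pp1:2
Op 2: write(P0, v0, 117). refcount(pp0)=2>1 -> COPY to pp2. 3 ppages; refcounts: pp0:1 pp1:2 pp2:1
Op 3: fork(P1) -> P2. 3 ppages; refcounts: pp0:2 pp1:3 pp2:1
Op 4: fork(P1) -> P3. 3 ppages; refcounts: pp0:3 pp1:4 pp2:1
Op 5: write(P1, v0, 126). refcount(pp0)=3>1 -> COPY to pp3. 4 ppages; refcounts: pp0:2 pp1:4 pp2:1 pp3:1
Op 6: write(P0, v1, 198). refcount(pp1)=4>1 -> COPY to pp4. 5 ppages; refcounts: pp0:2 pp1:3 pp2:1 pp3:1 pp4:1

yes yes yes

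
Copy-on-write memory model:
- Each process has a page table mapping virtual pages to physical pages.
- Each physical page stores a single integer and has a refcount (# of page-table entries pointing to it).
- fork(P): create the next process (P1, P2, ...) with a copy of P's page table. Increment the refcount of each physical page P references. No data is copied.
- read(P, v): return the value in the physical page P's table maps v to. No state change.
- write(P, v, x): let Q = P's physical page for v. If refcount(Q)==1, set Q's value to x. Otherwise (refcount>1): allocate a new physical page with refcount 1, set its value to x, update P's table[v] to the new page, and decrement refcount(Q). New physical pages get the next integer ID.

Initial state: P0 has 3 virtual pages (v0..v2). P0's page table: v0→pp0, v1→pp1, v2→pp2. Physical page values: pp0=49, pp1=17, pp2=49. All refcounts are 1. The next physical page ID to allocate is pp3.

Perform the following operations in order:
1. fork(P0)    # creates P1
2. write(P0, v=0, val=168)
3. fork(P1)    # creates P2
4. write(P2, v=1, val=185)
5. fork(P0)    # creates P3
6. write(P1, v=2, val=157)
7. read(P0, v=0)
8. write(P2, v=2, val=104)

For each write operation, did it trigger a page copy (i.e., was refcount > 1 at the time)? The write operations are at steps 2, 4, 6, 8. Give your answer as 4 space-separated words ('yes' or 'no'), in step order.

Op 1: fork(P0) -> P1. 3 ppages; refcounts: pp0:2 pp1:2 pp2:2
Op 2: write(P0, v0, 168). refcount(pp0)=2>1 -> COPY to pp3. 4 ppages; refcounts: pp0:1 pp1:2 pp2:2 pp3:1
Op 3: fork(P1) -> P2. 4 ppages; refcounts: pp0:2 pp1:3 pp2:3 pp3:1
Op 4: write(P2, v1, 185). refcount(pp1)=3>1 -> COPY to pp4. 5 ppages; refcounts: pp0:2 pp1:2 pp2:3 pp3:1 pp4:1
Op 5: fork(P0) -> P3. 5 ppages; refcounts: pp0:2 pp1:3 pp2:4 pp3:2 pp4:1
Op 6: write(P1, v2, 157). refcount(pp2)=4>1 -> COPY to pp5. 6 ppages; refcounts: pp0:2 pp1:3 pp2:3 pp3:2 pp4:1 pp5:1
Op 7: read(P0, v0) -> 168. No state change.
Op 8: write(P2, v2, 104). refcount(pp2)=3>1 -> COPY to pp6. 7 ppages; refcounts: pp0:2 pp1:3 pp2:2 pp3:2 pp4:1 pp5:1 pp6:1

yes yes yes yes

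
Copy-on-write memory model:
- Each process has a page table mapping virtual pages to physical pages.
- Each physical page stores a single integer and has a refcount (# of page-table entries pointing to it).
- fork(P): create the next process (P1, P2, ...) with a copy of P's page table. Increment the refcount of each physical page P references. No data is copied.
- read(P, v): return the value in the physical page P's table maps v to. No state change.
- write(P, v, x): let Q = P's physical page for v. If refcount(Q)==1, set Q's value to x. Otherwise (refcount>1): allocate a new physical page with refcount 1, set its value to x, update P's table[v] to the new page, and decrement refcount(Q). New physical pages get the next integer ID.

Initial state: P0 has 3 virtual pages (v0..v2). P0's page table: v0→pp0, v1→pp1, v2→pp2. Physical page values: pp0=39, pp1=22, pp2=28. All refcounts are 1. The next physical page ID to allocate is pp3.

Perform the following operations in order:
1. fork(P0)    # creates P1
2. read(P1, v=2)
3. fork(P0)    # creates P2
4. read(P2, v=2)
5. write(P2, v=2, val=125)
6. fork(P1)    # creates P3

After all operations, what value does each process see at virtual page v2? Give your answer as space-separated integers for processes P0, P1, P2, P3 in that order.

Answer: 28 28 125 28

Derivation:
Op 1: fork(P0) -> P1. 3 ppages; refcounts: pp0:2 pp1:2 pp2:2
Op 2: read(P1, v2) -> 28. No state change.
Op 3: fork(P0) -> P2. 3 ppages; refcounts: pp0:3 pp1:3 pp2:3
Op 4: read(P2, v2) -> 28. No state change.
Op 5: write(P2, v2, 125). refcount(pp2)=3>1 -> COPY to pp3. 4 ppages; refcounts: pp0:3 pp1:3 pp2:2 pp3:1
Op 6: fork(P1) -> P3. 4 ppages; refcounts: pp0:4 pp1:4 pp2:3 pp3:1
P0: v2 -> pp2 = 28
P1: v2 -> pp2 = 28
P2: v2 -> pp3 = 125
P3: v2 -> pp2 = 28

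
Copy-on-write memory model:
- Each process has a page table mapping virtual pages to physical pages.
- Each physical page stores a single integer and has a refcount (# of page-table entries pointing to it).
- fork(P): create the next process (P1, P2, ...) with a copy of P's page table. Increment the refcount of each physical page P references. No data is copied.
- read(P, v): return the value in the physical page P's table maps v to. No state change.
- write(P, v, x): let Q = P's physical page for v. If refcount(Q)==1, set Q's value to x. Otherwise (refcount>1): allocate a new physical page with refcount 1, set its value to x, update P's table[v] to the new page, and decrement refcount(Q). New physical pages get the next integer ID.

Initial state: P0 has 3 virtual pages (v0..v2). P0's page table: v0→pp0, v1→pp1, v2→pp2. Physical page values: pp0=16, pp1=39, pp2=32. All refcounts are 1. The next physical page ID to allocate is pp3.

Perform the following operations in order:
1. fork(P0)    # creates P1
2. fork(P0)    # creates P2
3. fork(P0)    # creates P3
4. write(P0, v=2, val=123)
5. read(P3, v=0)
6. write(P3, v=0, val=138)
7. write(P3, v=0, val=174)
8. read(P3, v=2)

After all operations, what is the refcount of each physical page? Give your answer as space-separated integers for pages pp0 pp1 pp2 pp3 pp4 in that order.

Op 1: fork(P0) -> P1. 3 ppages; refcounts: pp0:2 pp1:2 pp2:2
Op 2: fork(P0) -> P2. 3 ppages; refcounts: pp0:3 pp1:3 pp2:3
Op 3: fork(P0) -> P3. 3 ppages; refcounts: pp0:4 pp1:4 pp2:4
Op 4: write(P0, v2, 123). refcount(pp2)=4>1 -> COPY to pp3. 4 ppages; refcounts: pp0:4 pp1:4 pp2:3 pp3:1
Op 5: read(P3, v0) -> 16. No state change.
Op 6: write(P3, v0, 138). refcount(pp0)=4>1 -> COPY to pp4. 5 ppages; refcounts: pp0:3 pp1:4 pp2:3 pp3:1 pp4:1
Op 7: write(P3, v0, 174). refcount(pp4)=1 -> write in place. 5 ppages; refcounts: pp0:3 pp1:4 pp2:3 pp3:1 pp4:1
Op 8: read(P3, v2) -> 32. No state change.

Answer: 3 4 3 1 1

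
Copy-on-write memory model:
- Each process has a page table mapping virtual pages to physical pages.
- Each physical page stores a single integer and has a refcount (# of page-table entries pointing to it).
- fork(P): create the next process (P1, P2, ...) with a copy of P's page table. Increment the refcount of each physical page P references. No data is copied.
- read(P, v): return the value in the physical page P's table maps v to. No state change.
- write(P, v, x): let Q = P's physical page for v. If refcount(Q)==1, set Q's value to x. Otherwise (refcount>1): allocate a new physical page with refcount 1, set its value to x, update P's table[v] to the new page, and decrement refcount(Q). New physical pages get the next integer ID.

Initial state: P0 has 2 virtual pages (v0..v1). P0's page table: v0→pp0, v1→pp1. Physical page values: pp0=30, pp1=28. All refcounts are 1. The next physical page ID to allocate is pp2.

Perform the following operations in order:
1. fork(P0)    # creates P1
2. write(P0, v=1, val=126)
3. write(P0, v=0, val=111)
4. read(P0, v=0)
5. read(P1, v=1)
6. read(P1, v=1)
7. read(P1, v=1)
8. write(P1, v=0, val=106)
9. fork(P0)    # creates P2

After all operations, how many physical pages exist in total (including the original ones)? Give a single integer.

Answer: 4

Derivation:
Op 1: fork(P0) -> P1. 2 ppages; refcounts: pp0:2 pp1:2
Op 2: write(P0, v1, 126). refcount(pp1)=2>1 -> COPY to pp2. 3 ppages; refcounts: pp0:2 pp1:1 pp2:1
Op 3: write(P0, v0, 111). refcount(pp0)=2>1 -> COPY to pp3. 4 ppages; refcounts: pp0:1 pp1:1 pp2:1 pp3:1
Op 4: read(P0, v0) -> 111. No state change.
Op 5: read(P1, v1) -> 28. No state change.
Op 6: read(P1, v1) -> 28. No state change.
Op 7: read(P1, v1) -> 28. No state change.
Op 8: write(P1, v0, 106). refcount(pp0)=1 -> write in place. 4 ppages; refcounts: pp0:1 pp1:1 pp2:1 pp3:1
Op 9: fork(P0) -> P2. 4 ppages; refcounts: pp0:1 pp1:1 pp2:2 pp3:2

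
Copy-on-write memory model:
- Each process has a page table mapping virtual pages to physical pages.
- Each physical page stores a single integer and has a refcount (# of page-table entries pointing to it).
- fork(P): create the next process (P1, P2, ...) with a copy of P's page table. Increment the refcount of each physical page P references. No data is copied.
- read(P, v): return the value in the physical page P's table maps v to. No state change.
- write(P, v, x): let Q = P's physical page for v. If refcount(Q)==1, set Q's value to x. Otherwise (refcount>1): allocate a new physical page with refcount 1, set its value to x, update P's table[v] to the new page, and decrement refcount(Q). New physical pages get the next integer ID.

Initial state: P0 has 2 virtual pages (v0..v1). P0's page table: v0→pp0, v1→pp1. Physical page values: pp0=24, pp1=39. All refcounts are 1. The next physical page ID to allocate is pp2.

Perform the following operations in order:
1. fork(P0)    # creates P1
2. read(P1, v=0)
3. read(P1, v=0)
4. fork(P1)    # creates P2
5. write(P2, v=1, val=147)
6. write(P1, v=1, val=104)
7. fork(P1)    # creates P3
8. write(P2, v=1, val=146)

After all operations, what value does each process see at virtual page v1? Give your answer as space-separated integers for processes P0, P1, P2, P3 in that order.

Op 1: fork(P0) -> P1. 2 ppages; refcounts: pp0:2 pp1:2
Op 2: read(P1, v0) -> 24. No state change.
Op 3: read(P1, v0) -> 24. No state change.
Op 4: fork(P1) -> P2. 2 ppages; refcounts: pp0:3 pp1:3
Op 5: write(P2, v1, 147). refcount(pp1)=3>1 -> COPY to pp2. 3 ppages; refcounts: pp0:3 pp1:2 pp2:1
Op 6: write(P1, v1, 104). refcount(pp1)=2>1 -> COPY to pp3. 4 ppages; refcounts: pp0:3 pp1:1 pp2:1 pp3:1
Op 7: fork(P1) -> P3. 4 ppages; refcounts: pp0:4 pp1:1 pp2:1 pp3:2
Op 8: write(P2, v1, 146). refcount(pp2)=1 -> write in place. 4 ppages; refcounts: pp0:4 pp1:1 pp2:1 pp3:2
P0: v1 -> pp1 = 39
P1: v1 -> pp3 = 104
P2: v1 -> pp2 = 146
P3: v1 -> pp3 = 104

Answer: 39 104 146 104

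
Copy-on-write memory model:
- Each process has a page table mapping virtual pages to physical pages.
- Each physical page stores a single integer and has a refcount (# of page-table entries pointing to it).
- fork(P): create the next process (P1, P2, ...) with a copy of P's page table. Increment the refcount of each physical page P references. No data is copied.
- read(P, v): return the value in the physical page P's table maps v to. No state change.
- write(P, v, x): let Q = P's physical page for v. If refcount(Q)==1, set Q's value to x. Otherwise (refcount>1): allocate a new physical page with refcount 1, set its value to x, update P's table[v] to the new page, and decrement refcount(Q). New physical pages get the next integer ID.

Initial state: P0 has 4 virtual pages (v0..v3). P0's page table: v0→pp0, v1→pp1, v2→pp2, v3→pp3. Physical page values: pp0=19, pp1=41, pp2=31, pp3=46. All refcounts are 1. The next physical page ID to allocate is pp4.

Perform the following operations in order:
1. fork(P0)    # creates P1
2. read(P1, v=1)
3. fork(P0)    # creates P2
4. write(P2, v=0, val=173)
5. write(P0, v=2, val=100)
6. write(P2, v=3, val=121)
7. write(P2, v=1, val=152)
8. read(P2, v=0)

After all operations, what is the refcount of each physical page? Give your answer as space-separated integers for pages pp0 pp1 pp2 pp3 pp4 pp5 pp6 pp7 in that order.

Op 1: fork(P0) -> P1. 4 ppages; refcounts: pp0:2 pp1:2 pp2:2 pp3:2
Op 2: read(P1, v1) -> 41. No state change.
Op 3: fork(P0) -> P2. 4 ppages; refcounts: pp0:3 pp1:3 pp2:3 pp3:3
Op 4: write(P2, v0, 173). refcount(pp0)=3>1 -> COPY to pp4. 5 ppages; refcounts: pp0:2 pp1:3 pp2:3 pp3:3 pp4:1
Op 5: write(P0, v2, 100). refcount(pp2)=3>1 -> COPY to pp5. 6 ppages; refcounts: pp0:2 pp1:3 pp2:2 pp3:3 pp4:1 pp5:1
Op 6: write(P2, v3, 121). refcount(pp3)=3>1 -> COPY to pp6. 7 ppages; refcounts: pp0:2 pp1:3 pp2:2 pp3:2 pp4:1 pp5:1 pp6:1
Op 7: write(P2, v1, 152). refcount(pp1)=3>1 -> COPY to pp7. 8 ppages; refcounts: pp0:2 pp1:2 pp2:2 pp3:2 pp4:1 pp5:1 pp6:1 pp7:1
Op 8: read(P2, v0) -> 173. No state change.

Answer: 2 2 2 2 1 1 1 1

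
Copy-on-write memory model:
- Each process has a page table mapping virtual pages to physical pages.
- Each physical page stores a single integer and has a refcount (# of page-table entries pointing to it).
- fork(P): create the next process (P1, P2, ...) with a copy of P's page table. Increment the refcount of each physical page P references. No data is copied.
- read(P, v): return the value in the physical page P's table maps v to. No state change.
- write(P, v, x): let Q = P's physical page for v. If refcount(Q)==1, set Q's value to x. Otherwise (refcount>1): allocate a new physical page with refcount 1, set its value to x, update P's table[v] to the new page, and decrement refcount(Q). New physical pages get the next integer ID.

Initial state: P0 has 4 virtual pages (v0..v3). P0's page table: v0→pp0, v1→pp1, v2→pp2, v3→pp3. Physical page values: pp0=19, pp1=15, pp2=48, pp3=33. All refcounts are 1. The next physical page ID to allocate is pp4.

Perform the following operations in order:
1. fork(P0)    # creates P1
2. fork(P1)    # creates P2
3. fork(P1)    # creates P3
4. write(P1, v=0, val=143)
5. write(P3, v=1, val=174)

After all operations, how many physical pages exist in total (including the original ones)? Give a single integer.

Op 1: fork(P0) -> P1. 4 ppages; refcounts: pp0:2 pp1:2 pp2:2 pp3:2
Op 2: fork(P1) -> P2. 4 ppages; refcounts: pp0:3 pp1:3 pp2:3 pp3:3
Op 3: fork(P1) -> P3. 4 ppages; refcounts: pp0:4 pp1:4 pp2:4 pp3:4
Op 4: write(P1, v0, 143). refcount(pp0)=4>1 -> COPY to pp4. 5 ppages; refcounts: pp0:3 pp1:4 pp2:4 pp3:4 pp4:1
Op 5: write(P3, v1, 174). refcount(pp1)=4>1 -> COPY to pp5. 6 ppages; refcounts: pp0:3 pp1:3 pp2:4 pp3:4 pp4:1 pp5:1

Answer: 6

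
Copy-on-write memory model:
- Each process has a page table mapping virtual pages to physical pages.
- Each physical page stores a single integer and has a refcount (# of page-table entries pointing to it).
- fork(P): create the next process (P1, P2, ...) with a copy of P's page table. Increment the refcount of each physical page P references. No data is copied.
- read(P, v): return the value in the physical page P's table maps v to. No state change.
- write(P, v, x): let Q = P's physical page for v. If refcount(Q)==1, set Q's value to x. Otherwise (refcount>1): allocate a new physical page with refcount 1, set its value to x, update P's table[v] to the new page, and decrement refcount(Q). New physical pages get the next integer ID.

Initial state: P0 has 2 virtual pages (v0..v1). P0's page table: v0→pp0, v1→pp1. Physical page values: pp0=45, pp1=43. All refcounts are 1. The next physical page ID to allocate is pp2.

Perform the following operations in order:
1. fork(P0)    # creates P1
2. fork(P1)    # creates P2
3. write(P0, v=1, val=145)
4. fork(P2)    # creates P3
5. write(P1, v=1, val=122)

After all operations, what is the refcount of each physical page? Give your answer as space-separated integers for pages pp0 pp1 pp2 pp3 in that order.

Answer: 4 2 1 1

Derivation:
Op 1: fork(P0) -> P1. 2 ppages; refcounts: pp0:2 pp1:2
Op 2: fork(P1) -> P2. 2 ppages; refcounts: pp0:3 pp1:3
Op 3: write(P0, v1, 145). refcount(pp1)=3>1 -> COPY to pp2. 3 ppages; refcounts: pp0:3 pp1:2 pp2:1
Op 4: fork(P2) -> P3. 3 ppages; refcounts: pp0:4 pp1:3 pp2:1
Op 5: write(P1, v1, 122). refcount(pp1)=3>1 -> COPY to pp3. 4 ppages; refcounts: pp0:4 pp1:2 pp2:1 pp3:1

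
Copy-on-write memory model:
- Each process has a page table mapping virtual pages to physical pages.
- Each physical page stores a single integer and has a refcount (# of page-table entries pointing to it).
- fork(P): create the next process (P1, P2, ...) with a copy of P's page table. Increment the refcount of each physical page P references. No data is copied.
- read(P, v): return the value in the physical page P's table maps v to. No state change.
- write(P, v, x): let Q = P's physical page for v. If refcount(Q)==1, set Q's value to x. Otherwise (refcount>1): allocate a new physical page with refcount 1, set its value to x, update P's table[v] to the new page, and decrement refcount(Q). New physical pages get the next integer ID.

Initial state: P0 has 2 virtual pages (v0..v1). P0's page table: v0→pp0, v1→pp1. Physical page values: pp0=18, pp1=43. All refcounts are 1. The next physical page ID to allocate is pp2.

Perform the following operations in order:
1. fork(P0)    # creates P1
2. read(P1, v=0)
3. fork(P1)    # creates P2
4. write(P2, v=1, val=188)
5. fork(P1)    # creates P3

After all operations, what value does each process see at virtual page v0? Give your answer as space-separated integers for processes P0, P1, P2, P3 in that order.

Answer: 18 18 18 18

Derivation:
Op 1: fork(P0) -> P1. 2 ppages; refcounts: pp0:2 pp1:2
Op 2: read(P1, v0) -> 18. No state change.
Op 3: fork(P1) -> P2. 2 ppages; refcounts: pp0:3 pp1:3
Op 4: write(P2, v1, 188). refcount(pp1)=3>1 -> COPY to pp2. 3 ppages; refcounts: pp0:3 pp1:2 pp2:1
Op 5: fork(P1) -> P3. 3 ppages; refcounts: pp0:4 pp1:3 pp2:1
P0: v0 -> pp0 = 18
P1: v0 -> pp0 = 18
P2: v0 -> pp0 = 18
P3: v0 -> pp0 = 18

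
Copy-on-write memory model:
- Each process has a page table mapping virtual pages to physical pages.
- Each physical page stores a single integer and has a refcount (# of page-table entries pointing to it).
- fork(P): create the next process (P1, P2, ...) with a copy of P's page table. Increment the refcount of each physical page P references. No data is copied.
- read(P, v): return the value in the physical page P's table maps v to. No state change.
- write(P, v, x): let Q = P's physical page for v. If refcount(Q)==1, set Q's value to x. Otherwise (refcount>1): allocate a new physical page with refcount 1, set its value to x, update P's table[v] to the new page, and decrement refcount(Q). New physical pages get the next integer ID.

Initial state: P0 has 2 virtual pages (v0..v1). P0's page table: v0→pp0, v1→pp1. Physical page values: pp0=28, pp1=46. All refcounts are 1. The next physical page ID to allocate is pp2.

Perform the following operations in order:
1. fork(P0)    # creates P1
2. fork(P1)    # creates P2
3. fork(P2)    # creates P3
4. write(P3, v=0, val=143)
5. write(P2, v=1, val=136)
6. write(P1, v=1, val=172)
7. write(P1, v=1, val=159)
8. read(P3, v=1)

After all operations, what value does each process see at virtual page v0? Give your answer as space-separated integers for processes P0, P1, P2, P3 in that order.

Op 1: fork(P0) -> P1. 2 ppages; refcounts: pp0:2 pp1:2
Op 2: fork(P1) -> P2. 2 ppages; refcounts: pp0:3 pp1:3
Op 3: fork(P2) -> P3. 2 ppages; refcounts: pp0:4 pp1:4
Op 4: write(P3, v0, 143). refcount(pp0)=4>1 -> COPY to pp2. 3 ppages; refcounts: pp0:3 pp1:4 pp2:1
Op 5: write(P2, v1, 136). refcount(pp1)=4>1 -> COPY to pp3. 4 ppages; refcounts: pp0:3 pp1:3 pp2:1 pp3:1
Op 6: write(P1, v1, 172). refcount(pp1)=3>1 -> COPY to pp4. 5 ppages; refcounts: pp0:3 pp1:2 pp2:1 pp3:1 pp4:1
Op 7: write(P1, v1, 159). refcount(pp4)=1 -> write in place. 5 ppages; refcounts: pp0:3 pp1:2 pp2:1 pp3:1 pp4:1
Op 8: read(P3, v1) -> 46. No state change.
P0: v0 -> pp0 = 28
P1: v0 -> pp0 = 28
P2: v0 -> pp0 = 28
P3: v0 -> pp2 = 143

Answer: 28 28 28 143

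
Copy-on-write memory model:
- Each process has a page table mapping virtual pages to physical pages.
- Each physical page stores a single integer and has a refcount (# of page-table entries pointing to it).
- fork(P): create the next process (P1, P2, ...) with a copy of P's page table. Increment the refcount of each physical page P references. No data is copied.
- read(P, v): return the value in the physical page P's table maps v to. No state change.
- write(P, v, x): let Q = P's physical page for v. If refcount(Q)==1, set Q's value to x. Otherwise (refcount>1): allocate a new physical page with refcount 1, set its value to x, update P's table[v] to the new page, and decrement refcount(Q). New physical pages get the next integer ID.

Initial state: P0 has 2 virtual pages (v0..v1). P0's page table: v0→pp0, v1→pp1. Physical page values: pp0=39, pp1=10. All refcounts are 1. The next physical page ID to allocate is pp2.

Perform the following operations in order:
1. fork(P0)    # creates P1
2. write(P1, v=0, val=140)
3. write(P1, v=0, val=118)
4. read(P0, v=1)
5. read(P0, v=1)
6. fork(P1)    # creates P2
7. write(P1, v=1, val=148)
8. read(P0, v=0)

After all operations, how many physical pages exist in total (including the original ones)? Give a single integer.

Answer: 4

Derivation:
Op 1: fork(P0) -> P1. 2 ppages; refcounts: pp0:2 pp1:2
Op 2: write(P1, v0, 140). refcount(pp0)=2>1 -> COPY to pp2. 3 ppages; refcounts: pp0:1 pp1:2 pp2:1
Op 3: write(P1, v0, 118). refcount(pp2)=1 -> write in place. 3 ppages; refcounts: pp0:1 pp1:2 pp2:1
Op 4: read(P0, v1) -> 10. No state change.
Op 5: read(P0, v1) -> 10. No state change.
Op 6: fork(P1) -> P2. 3 ppages; refcounts: pp0:1 pp1:3 pp2:2
Op 7: write(P1, v1, 148). refcount(pp1)=3>1 -> COPY to pp3. 4 ppages; refcounts: pp0:1 pp1:2 pp2:2 pp3:1
Op 8: read(P0, v0) -> 39. No state change.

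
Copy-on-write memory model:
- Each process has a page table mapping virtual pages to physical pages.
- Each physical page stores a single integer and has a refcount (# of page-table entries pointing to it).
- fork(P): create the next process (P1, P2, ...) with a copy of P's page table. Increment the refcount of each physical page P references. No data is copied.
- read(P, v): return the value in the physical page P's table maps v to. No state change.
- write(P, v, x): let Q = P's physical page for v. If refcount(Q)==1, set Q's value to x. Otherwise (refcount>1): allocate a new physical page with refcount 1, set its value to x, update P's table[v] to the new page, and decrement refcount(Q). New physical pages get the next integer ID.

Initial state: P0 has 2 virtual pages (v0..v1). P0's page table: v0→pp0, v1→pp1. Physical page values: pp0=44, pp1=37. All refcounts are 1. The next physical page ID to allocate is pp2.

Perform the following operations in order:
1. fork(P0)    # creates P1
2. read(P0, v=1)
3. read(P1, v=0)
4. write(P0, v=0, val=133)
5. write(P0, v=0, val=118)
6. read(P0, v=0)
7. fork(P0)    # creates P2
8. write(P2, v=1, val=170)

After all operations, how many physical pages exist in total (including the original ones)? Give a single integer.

Op 1: fork(P0) -> P1. 2 ppages; refcounts: pp0:2 pp1:2
Op 2: read(P0, v1) -> 37. No state change.
Op 3: read(P1, v0) -> 44. No state change.
Op 4: write(P0, v0, 133). refcount(pp0)=2>1 -> COPY to pp2. 3 ppages; refcounts: pp0:1 pp1:2 pp2:1
Op 5: write(P0, v0, 118). refcount(pp2)=1 -> write in place. 3 ppages; refcounts: pp0:1 pp1:2 pp2:1
Op 6: read(P0, v0) -> 118. No state change.
Op 7: fork(P0) -> P2. 3 ppages; refcounts: pp0:1 pp1:3 pp2:2
Op 8: write(P2, v1, 170). refcount(pp1)=3>1 -> COPY to pp3. 4 ppages; refcounts: pp0:1 pp1:2 pp2:2 pp3:1

Answer: 4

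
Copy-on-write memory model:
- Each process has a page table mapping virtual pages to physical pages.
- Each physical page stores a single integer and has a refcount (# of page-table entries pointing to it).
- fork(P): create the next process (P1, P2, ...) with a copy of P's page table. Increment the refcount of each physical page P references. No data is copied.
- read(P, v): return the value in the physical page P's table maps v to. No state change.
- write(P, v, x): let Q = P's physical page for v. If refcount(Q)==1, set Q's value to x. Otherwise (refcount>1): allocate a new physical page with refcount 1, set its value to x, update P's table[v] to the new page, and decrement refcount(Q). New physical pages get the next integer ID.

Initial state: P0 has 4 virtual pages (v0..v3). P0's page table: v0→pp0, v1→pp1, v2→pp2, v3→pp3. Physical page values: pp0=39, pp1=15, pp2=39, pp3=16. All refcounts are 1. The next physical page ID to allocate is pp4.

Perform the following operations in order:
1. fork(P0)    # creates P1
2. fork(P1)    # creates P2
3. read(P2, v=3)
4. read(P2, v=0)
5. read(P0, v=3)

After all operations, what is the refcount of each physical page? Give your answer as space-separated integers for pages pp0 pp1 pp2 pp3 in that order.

Op 1: fork(P0) -> P1. 4 ppages; refcounts: pp0:2 pp1:2 pp2:2 pp3:2
Op 2: fork(P1) -> P2. 4 ppages; refcounts: pp0:3 pp1:3 pp2:3 pp3:3
Op 3: read(P2, v3) -> 16. No state change.
Op 4: read(P2, v0) -> 39. No state change.
Op 5: read(P0, v3) -> 16. No state change.

Answer: 3 3 3 3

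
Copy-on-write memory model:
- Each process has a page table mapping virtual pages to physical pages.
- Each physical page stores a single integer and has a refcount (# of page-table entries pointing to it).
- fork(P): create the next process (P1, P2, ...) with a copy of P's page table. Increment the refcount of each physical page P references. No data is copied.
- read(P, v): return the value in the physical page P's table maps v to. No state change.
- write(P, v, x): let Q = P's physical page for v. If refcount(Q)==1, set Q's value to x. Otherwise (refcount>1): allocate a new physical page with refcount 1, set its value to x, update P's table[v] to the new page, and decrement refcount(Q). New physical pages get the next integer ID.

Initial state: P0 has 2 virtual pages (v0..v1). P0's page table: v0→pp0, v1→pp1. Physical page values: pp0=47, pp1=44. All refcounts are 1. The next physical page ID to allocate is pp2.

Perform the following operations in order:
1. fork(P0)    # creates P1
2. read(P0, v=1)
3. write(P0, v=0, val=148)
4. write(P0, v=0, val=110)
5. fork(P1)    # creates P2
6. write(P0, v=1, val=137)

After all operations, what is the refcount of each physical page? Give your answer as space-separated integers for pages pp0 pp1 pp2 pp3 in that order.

Op 1: fork(P0) -> P1. 2 ppages; refcounts: pp0:2 pp1:2
Op 2: read(P0, v1) -> 44. No state change.
Op 3: write(P0, v0, 148). refcount(pp0)=2>1 -> COPY to pp2. 3 ppages; refcounts: pp0:1 pp1:2 pp2:1
Op 4: write(P0, v0, 110). refcount(pp2)=1 -> write in place. 3 ppages; refcounts: pp0:1 pp1:2 pp2:1
Op 5: fork(P1) -> P2. 3 ppages; refcounts: pp0:2 pp1:3 pp2:1
Op 6: write(P0, v1, 137). refcount(pp1)=3>1 -> COPY to pp3. 4 ppages; refcounts: pp0:2 pp1:2 pp2:1 pp3:1

Answer: 2 2 1 1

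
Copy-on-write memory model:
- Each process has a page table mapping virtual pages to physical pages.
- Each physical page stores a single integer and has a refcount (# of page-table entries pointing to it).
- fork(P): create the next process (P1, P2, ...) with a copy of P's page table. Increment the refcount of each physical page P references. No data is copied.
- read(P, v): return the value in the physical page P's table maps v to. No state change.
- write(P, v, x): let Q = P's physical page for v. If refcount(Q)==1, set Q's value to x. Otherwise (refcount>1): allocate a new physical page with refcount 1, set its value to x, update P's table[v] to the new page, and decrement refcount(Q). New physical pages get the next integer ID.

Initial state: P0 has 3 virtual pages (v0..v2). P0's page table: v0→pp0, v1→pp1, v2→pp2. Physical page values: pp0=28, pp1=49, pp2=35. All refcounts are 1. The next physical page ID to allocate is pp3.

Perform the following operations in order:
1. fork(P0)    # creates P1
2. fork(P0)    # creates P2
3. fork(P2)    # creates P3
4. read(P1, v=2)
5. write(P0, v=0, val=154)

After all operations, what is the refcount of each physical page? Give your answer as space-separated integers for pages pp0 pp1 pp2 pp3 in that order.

Op 1: fork(P0) -> P1. 3 ppages; refcounts: pp0:2 pp1:2 pp2:2
Op 2: fork(P0) -> P2. 3 ppages; refcounts: pp0:3 pp1:3 pp2:3
Op 3: fork(P2) -> P3. 3 ppages; refcounts: pp0:4 pp1:4 pp2:4
Op 4: read(P1, v2) -> 35. No state change.
Op 5: write(P0, v0, 154). refcount(pp0)=4>1 -> COPY to pp3. 4 ppages; refcounts: pp0:3 pp1:4 pp2:4 pp3:1

Answer: 3 4 4 1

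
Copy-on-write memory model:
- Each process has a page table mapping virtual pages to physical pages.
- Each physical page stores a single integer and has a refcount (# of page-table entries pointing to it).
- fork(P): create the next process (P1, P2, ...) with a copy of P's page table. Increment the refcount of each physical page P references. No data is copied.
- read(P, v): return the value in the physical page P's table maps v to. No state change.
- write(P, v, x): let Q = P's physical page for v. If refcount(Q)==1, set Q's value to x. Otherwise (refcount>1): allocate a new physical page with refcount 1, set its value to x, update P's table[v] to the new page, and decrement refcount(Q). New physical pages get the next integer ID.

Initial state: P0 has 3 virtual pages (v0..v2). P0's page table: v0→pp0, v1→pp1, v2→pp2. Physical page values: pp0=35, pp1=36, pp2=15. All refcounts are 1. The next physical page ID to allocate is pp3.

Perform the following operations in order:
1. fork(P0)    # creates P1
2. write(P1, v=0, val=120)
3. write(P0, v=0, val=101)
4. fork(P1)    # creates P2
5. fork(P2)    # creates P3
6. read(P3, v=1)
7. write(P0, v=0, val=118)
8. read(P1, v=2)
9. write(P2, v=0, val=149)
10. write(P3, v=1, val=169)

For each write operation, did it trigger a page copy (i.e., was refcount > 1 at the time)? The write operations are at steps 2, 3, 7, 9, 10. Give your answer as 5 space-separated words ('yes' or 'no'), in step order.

Op 1: fork(P0) -> P1. 3 ppages; refcounts: pp0:2 pp1:2 pp2:2
Op 2: write(P1, v0, 120). refcount(pp0)=2>1 -> COPY to pp3. 4 ppages; refcounts: pp0:1 pp1:2 pp2:2 pp3:1
Op 3: write(P0, v0, 101). refcount(pp0)=1 -> write in place. 4 ppages; refcounts: pp0:1 pp1:2 pp2:2 pp3:1
Op 4: fork(P1) -> P2. 4 ppages; refcounts: pp0:1 pp1:3 pp2:3 pp3:2
Op 5: fork(P2) -> P3. 4 ppages; refcounts: pp0:1 pp1:4 pp2:4 pp3:3
Op 6: read(P3, v1) -> 36. No state change.
Op 7: write(P0, v0, 118). refcount(pp0)=1 -> write in place. 4 ppages; refcounts: pp0:1 pp1:4 pp2:4 pp3:3
Op 8: read(P1, v2) -> 15. No state change.
Op 9: write(P2, v0, 149). refcount(pp3)=3>1 -> COPY to pp4. 5 ppages; refcounts: pp0:1 pp1:4 pp2:4 pp3:2 pp4:1
Op 10: write(P3, v1, 169). refcount(pp1)=4>1 -> COPY to pp5. 6 ppages; refcounts: pp0:1 pp1:3 pp2:4 pp3:2 pp4:1 pp5:1

yes no no yes yes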